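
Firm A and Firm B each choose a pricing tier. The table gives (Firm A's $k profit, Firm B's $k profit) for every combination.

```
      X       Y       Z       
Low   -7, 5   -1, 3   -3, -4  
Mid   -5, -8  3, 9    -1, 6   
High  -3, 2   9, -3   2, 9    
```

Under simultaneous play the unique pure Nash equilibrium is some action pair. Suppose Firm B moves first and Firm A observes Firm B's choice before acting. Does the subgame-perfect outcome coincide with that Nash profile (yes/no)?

yes

Backward induction with Firm B moving first.
- X → Firm A plays High (best of -7, -5, -3); Firm B gets 2.
- Y → Firm A plays High (best of -1, 3, 9); Firm B gets -3.
- Z → Firm A plays High (best of -3, -1, 2); Firm B gets 9.
Maximizing over 2, -3, 9, Firm B chooses Z. Subgame-perfect outcome: (High, Z) with payoffs (2, 9).
Under simultaneous play:
Firm A's best replies: X→High; Y→High; Z→High.
Firm B's best replies: Low→X; Mid→Y; High→Z.
The unique mutual best reply is (High, Z), giving (2, 9).
Sequential outcome (High, Z) coincides with the Nash profile (High, Z).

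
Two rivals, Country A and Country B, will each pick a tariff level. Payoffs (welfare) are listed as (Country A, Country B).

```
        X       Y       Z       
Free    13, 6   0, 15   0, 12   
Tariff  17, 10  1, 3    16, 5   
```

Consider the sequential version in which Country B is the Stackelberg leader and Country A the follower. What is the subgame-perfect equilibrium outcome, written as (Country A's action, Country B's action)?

(Tariff, X)

Backward induction with Country B moving first.
- X: BR = Tariff, leader payoff 10.
- Y: BR = Tariff, leader payoff 3.
- Z: BR = Tariff, leader payoff 5.
Among 10, 3, 5, the best is 10 at X. Subgame-perfect outcome: (Tariff, X) with payoffs (17, 10).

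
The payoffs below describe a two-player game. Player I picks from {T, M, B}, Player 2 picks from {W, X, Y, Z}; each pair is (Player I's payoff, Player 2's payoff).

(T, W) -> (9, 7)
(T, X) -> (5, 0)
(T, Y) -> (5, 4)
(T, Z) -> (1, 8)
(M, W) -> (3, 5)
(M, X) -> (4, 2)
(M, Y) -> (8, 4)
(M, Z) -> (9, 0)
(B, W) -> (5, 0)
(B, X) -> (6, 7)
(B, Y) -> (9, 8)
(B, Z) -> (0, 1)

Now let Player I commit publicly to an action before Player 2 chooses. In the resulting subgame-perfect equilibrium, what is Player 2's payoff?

8

Player 2 best-responds to each possible Player I move:
- T: Player 2 compares 7, 0, 4, 8 and picks Z; Player I would get 1.
- M: Player 2 compares 5, 2, 4, 0 and picks W; Player I would get 3.
- B: Player 2 compares 0, 7, 8, 1 and picks Y; Player I would get 9.
Player I's induced payoffs are 1, 3, 9, so Player I commits to B. Subgame-perfect outcome: (B, Y) with payoffs (9, 8).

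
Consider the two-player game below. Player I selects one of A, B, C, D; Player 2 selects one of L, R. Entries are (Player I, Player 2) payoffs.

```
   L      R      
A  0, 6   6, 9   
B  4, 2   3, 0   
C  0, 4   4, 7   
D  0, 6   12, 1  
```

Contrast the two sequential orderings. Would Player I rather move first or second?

If Player I leads: Player 2's best replies are A→R, B→L, C→R, D→L; Player I's induced payoffs 6, 4, 4, 0; outcome (A, R), payoffs (6, 9).
If Player 2 leads: Player I's best replies are L→B, R→D; Player 2's induced payoffs 2, 1; outcome (B, L), payoffs (4, 2).
Player I gets 6 moving first and 4 moving second, so Player I prefers to move first.

first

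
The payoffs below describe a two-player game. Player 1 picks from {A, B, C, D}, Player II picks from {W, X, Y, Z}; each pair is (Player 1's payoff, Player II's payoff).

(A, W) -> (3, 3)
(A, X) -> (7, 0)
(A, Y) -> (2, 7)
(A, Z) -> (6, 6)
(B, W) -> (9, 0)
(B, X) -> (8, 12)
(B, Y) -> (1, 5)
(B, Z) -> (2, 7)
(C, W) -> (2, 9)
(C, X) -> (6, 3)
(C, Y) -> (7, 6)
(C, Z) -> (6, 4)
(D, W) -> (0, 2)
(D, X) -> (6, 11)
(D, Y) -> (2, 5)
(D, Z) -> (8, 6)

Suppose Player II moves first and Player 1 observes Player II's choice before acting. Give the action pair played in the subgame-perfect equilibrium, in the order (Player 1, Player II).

(B, X)

Player 1 best-responds to each possible Player II move:
- W → Player 1 plays B (best of 3, 9, 2, 0); Player II gets 0.
- X → Player 1 plays B (best of 7, 8, 6, 6); Player II gets 12.
- Y → Player 1 plays C (best of 2, 1, 7, 2); Player II gets 6.
- Z → Player 1 plays D (best of 6, 2, 6, 8); Player II gets 6.
Maximizing over 0, 12, 6, 6, Player II chooses X. Subgame-perfect outcome: (B, X) with payoffs (8, 12).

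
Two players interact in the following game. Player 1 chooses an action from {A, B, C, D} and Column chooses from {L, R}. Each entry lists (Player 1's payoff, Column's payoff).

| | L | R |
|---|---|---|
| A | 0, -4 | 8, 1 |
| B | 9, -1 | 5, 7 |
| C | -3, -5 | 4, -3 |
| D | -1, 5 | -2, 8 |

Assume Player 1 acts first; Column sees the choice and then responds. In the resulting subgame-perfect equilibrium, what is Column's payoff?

Solve by backward induction (Player 1 leads).
- A: Column compares -4, 1 and picks R; Player 1 would get 8.
- B: Column compares -1, 7 and picks R; Player 1 would get 5.
- C: Column compares -5, -3 and picks R; Player 1 would get 4.
- D: Column compares 5, 8 and picks R; Player 1 would get -2.
Maximizing over 8, 5, 4, -2, Player 1 chooses A. Subgame-perfect outcome: (A, R) with payoffs (8, 1).

1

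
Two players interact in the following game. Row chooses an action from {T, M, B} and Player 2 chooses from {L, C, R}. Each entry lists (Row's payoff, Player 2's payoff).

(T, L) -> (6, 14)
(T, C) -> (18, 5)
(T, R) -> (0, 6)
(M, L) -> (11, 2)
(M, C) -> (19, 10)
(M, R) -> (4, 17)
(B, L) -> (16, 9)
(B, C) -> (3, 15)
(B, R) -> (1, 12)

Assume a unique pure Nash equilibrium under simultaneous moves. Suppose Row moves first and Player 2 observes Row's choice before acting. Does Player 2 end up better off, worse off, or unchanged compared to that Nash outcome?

Work backward from Player 2's decision.
- T: Player 2 compares 14, 5, 6 and picks L; Row would get 6.
- M: Player 2 compares 2, 10, 17 and picks R; Row would get 4.
- B: Player 2 compares 9, 15, 12 and picks C; Row would get 3.
Maximizing over 6, 4, 3, Row chooses T. Subgame-perfect outcome: (T, L) with payoffs (6, 14).
For the simultaneous game, intersect best replies.
Row's best replies: L→B; C→M; R→M.
Player 2's best replies: T→L; M→R; B→C.
Only (M, R) has each player best-responding; Nash payoffs (4, 17).
Player 2 earns 14 sequentially versus 17 at the Nash outcome: worse off.

worse off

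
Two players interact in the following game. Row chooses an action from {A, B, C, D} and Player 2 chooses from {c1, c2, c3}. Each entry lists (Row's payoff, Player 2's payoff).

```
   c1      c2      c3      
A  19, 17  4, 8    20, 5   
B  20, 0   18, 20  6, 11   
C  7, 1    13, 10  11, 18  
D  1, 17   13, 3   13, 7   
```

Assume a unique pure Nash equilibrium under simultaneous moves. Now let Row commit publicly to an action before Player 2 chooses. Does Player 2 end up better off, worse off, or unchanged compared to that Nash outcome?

worse off

Player 2 best-responds to each possible Row move:
- A: BR = c1, leader payoff 19.
- B: BR = c2, leader payoff 18.
- C: BR = c3, leader payoff 11.
- D: BR = c1, leader payoff 1.
Among 19, 18, 11, 1, the best is 19 at A. Subgame-perfect outcome: (A, c1) with payoffs (19, 17).
Now find the simultaneous Nash equilibrium.
Row's best replies: c1→B; c2→B; c3→A.
Player 2's best replies: A→c1; B→c2; C→c3; D→c1.
Only (B, c2) has each player best-responding; Nash payoffs (18, 20).
Player 2 earns 17 sequentially versus 20 at the Nash outcome: worse off.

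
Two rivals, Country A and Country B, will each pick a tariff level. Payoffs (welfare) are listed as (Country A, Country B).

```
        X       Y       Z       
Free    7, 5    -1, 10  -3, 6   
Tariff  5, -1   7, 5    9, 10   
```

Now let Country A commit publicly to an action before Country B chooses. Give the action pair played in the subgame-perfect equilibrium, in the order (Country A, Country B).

(Tariff, Z)

Work backward from Country B's decision.
- Free: BR = Y, leader payoff -1.
- Tariff: BR = Z, leader payoff 9.
Among -1, 9, the best is 9 at Tariff. Subgame-perfect outcome: (Tariff, Z) with payoffs (9, 10).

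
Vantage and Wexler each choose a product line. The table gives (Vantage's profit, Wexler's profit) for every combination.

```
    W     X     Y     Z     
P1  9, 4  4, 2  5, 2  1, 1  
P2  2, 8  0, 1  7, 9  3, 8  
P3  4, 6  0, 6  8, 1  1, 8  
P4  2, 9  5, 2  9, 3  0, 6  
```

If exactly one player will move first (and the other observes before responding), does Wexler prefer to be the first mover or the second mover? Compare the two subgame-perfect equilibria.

If Vantage leads: Wexler's best replies are P1→W, P2→Y, P3→Z, P4→W; Vantage's induced payoffs 9, 7, 1, 2; outcome (P1, W), payoffs (9, 4).
If Wexler leads: Vantage's best replies are W→P1, X→P4, Y→P4, Z→P2; Wexler's induced payoffs 4, 2, 3, 8; outcome (P2, Z), payoffs (3, 8).
Wexler gets 8 moving first and 4 moving second, so Wexler prefers to move first.

first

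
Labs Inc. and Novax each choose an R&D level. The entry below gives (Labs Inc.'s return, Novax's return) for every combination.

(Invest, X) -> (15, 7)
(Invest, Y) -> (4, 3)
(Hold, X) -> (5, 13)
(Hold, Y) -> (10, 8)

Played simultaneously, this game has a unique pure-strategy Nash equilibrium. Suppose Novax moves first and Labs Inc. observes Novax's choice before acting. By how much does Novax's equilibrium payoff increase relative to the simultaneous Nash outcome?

Solve by backward induction (Novax leads).
- X: Labs Inc. compares 15, 5 and picks Invest; Novax would get 7.
- Y: Labs Inc. compares 4, 10 and picks Hold; Novax would get 8.
Among 7, 8, the best is 8 at Y. Subgame-perfect outcome: (Hold, Y) with payoffs (10, 8).
Under simultaneous play:
Labs Inc.'s best replies: X→Invest; Y→Hold.
Novax's best replies: Invest→X; Hold→X.
The unique mutual best reply is (Invest, X), giving (15, 7).
Novax's commitment gain: 8 − 7 = 1.

1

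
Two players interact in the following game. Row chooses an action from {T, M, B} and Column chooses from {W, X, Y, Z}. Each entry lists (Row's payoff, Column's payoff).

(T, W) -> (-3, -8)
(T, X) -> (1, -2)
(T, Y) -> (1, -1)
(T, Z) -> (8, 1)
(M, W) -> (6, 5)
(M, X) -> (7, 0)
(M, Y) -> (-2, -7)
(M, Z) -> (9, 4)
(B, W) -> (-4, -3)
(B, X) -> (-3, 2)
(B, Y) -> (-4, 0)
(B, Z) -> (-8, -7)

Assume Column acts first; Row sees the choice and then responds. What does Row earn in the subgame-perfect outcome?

Work backward from Row's decision.
- W → Row plays M (best of -3, 6, -4); Column gets 5.
- X → Row plays M (best of 1, 7, -3); Column gets 0.
- Y → Row plays T (best of 1, -2, -4); Column gets -1.
- Z → Row plays M (best of 8, 9, -8); Column gets 4.
Maximizing over 5, 0, -1, 4, Column chooses W. Subgame-perfect outcome: (M, W) with payoffs (6, 5).

6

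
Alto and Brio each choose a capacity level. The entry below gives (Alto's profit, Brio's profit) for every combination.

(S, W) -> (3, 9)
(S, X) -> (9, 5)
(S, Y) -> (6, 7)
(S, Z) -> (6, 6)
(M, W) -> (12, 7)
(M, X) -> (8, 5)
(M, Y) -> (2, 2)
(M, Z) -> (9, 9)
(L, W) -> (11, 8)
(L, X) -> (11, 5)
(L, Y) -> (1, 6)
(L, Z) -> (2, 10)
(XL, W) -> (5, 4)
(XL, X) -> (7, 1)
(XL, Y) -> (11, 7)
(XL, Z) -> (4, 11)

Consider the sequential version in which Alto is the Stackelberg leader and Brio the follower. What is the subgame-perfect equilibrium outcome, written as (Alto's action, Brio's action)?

Solve by backward induction (Alto leads).
- S: Brio compares 9, 5, 7, 6 and picks W; Alto would get 3.
- M: Brio compares 7, 5, 2, 9 and picks Z; Alto would get 9.
- L: Brio compares 8, 5, 6, 10 and picks Z; Alto would get 2.
- XL: Brio compares 4, 1, 7, 11 and picks Z; Alto would get 4.
Among 3, 9, 2, 4, the best is 9 at M. Subgame-perfect outcome: (M, Z) with payoffs (9, 9).

(M, Z)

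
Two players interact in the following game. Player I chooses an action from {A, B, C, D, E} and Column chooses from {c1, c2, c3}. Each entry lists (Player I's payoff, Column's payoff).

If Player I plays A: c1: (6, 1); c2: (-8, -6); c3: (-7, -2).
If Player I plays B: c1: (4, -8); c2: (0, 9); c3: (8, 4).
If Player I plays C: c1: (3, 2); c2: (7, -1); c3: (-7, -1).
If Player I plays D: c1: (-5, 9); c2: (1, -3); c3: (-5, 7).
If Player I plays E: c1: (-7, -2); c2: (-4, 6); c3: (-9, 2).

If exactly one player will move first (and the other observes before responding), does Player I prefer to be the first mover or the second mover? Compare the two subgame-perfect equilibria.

If Player I leads: Column's best replies are A→c1, B→c2, C→c1, D→c1, E→c2; Player I's induced payoffs 6, 0, 3, -5, -4; outcome (A, c1), payoffs (6, 1).
If Column leads: Player I's best replies are c1→A, c2→C, c3→B; Column's induced payoffs 1, -1, 4; outcome (B, c3), payoffs (8, 4).
Player I gets 6 moving first and 8 moving second, so Player I prefers to move second.

second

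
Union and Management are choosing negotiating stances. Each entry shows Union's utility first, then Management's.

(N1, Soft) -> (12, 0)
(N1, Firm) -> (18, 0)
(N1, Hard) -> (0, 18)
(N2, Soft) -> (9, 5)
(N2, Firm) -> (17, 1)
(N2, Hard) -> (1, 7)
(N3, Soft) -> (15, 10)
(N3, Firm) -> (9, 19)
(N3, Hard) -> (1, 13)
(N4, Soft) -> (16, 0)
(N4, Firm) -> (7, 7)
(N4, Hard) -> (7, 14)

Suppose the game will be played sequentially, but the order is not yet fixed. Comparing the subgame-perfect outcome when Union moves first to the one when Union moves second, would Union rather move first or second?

If Union leads: Management's best replies are N1→Hard, N2→Hard, N3→Firm, N4→Hard; Union's induced payoffs 0, 1, 9, 7; outcome (N3, Firm), payoffs (9, 19).
If Management leads: Union's best replies are Soft→N4, Firm→N1, Hard→N4; Management's induced payoffs 0, 0, 14; outcome (N4, Hard), payoffs (7, 14).
Union gets 9 moving first and 7 moving second, so Union prefers to move first.

first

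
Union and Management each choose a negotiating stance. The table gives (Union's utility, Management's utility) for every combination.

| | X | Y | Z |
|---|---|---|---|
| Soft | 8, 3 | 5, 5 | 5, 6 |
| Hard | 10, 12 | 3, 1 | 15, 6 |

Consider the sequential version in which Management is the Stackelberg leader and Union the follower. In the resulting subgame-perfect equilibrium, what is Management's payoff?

12

Solve by backward induction (Management leads).
- X → Union plays Hard (best of 8, 10); Management gets 12.
- Y → Union plays Soft (best of 5, 3); Management gets 5.
- Z → Union plays Hard (best of 5, 15); Management gets 6.
Maximizing over 12, 5, 6, Management chooses X. Subgame-perfect outcome: (Hard, X) with payoffs (10, 12).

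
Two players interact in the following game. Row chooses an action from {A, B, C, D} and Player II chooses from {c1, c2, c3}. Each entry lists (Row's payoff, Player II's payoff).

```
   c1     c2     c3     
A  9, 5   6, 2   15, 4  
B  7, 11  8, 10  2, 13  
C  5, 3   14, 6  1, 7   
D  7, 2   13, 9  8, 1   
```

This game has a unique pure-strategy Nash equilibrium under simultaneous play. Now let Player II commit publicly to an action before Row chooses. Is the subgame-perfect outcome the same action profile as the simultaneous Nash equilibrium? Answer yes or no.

Row best-responds to each possible Player II move:
- c1 → Row plays A (best of 9, 7, 5, 7); Player II gets 5.
- c2 → Row plays C (best of 6, 8, 14, 13); Player II gets 6.
- c3 → Row plays A (best of 15, 2, 1, 8); Player II gets 4.
Maximizing over 5, 6, 4, Player II chooses c2. Subgame-perfect outcome: (C, c2) with payoffs (14, 6).
For the simultaneous game, intersect best replies.
Row's best replies: c1→A; c2→C; c3→A.
Player II's best replies: A→c1; B→c3; C→c3; D→c2.
The unique mutual best reply is (A, c1), giving (9, 5).
Sequential outcome (C, c2) differs from the Nash profile (A, c1).

no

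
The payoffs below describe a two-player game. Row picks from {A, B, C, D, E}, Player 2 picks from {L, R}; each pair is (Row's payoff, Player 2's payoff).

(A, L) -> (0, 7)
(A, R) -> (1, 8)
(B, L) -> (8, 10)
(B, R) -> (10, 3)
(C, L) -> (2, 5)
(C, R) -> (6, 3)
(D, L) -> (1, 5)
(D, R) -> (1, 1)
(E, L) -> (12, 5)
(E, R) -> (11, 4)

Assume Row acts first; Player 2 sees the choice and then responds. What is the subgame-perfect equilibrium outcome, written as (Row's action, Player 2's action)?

(E, L)

Work backward from Player 2's decision.
- A: BR = R, leader payoff 1.
- B: BR = L, leader payoff 8.
- C: BR = L, leader payoff 2.
- D: BR = L, leader payoff 1.
- E: BR = L, leader payoff 12.
Maximizing over 1, 8, 2, 1, 12, Row chooses E. Subgame-perfect outcome: (E, L) with payoffs (12, 5).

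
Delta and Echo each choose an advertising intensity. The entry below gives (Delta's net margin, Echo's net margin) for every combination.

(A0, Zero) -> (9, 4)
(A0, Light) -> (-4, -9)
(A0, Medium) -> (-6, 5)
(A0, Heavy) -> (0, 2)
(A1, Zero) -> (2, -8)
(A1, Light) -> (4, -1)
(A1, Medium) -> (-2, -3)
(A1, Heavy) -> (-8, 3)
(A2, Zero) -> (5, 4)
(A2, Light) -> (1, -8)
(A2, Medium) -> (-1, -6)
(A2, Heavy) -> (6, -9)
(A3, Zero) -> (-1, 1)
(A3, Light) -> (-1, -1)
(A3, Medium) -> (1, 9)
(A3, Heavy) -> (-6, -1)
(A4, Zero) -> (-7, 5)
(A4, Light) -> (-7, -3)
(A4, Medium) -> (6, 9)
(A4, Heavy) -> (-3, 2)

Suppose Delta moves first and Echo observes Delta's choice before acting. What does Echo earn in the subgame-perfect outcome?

Backward induction with Delta moving first.
- A0: Echo compares 4, -9, 5, 2 and picks Medium; Delta would get -6.
- A1: Echo compares -8, -1, -3, 3 and picks Heavy; Delta would get -8.
- A2: Echo compares 4, -8, -6, -9 and picks Zero; Delta would get 5.
- A3: Echo compares 1, -1, 9, -1 and picks Medium; Delta would get 1.
- A4: Echo compares 5, -3, 9, 2 and picks Medium; Delta would get 6.
Delta's induced payoffs are -6, -8, 5, 1, 6, so Delta commits to A4. Subgame-perfect outcome: (A4, Medium) with payoffs (6, 9).

9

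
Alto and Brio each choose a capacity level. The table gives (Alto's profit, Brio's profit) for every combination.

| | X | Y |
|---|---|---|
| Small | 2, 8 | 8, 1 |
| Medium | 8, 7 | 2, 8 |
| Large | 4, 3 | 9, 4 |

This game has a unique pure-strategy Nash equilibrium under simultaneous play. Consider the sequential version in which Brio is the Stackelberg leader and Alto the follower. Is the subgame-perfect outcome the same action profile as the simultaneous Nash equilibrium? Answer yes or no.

Backward induction with Brio moving first.
- X: BR = Medium, leader payoff 7.
- Y: BR = Large, leader payoff 4.
Among 7, 4, the best is 7 at X. Subgame-perfect outcome: (Medium, X) with payoffs (8, 7).
Now find the simultaneous Nash equilibrium.
Alto's best replies: X→Medium; Y→Large.
Brio's best replies: Small→X; Medium→Y; Large→Y.
The unique mutual best reply is (Large, Y), giving (9, 4).
Sequential outcome (Medium, X) differs from the Nash profile (Large, Y).

no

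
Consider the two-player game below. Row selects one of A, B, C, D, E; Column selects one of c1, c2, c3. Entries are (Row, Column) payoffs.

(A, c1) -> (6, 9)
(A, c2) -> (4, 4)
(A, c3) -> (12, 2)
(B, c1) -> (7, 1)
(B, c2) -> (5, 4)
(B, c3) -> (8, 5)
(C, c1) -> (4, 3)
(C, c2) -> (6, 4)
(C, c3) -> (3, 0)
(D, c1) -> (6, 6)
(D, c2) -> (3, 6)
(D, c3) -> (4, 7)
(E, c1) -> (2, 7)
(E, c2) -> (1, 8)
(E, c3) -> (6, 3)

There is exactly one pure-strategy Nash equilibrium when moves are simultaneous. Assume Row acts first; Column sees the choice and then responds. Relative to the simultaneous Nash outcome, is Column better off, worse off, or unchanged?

Solve by backward induction (Row leads).
- A: Column compares 9, 4, 2 and picks c1; Row would get 6.
- B: Column compares 1, 4, 5 and picks c3; Row would get 8.
- C: Column compares 3, 4, 0 and picks c2; Row would get 6.
- D: Column compares 6, 6, 7 and picks c3; Row would get 4.
- E: Column compares 7, 8, 3 and picks c2; Row would get 1.
Among 6, 8, 6, 4, 1, the best is 8 at B. Subgame-perfect outcome: (B, c3) with payoffs (8, 5).
Under simultaneous play:
Row's best replies: c1→B; c2→C; c3→A.
Column's best replies: A→c1; B→c3; C→c2; D→c3; E→c2.
Only (C, c2) has each player best-responding; Nash payoffs (6, 4).
Column earns 5 sequentially versus 4 at the Nash outcome: better off.

better off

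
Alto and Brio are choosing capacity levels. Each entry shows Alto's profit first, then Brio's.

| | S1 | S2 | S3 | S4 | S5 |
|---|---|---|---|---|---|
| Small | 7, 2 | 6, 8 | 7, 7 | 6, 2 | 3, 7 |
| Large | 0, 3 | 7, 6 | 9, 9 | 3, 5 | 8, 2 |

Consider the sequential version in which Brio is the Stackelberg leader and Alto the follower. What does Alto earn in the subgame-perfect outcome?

9

Alto best-responds to each possible Brio move:
- S1: Alto compares 7, 0 and picks Small; Brio would get 2.
- S2: Alto compares 6, 7 and picks Large; Brio would get 6.
- S3: Alto compares 7, 9 and picks Large; Brio would get 9.
- S4: Alto compares 6, 3 and picks Small; Brio would get 2.
- S5: Alto compares 3, 8 and picks Large; Brio would get 2.
Brio's induced payoffs are 2, 6, 9, 2, 2, so Brio commits to S3. Subgame-perfect outcome: (Large, S3) with payoffs (9, 9).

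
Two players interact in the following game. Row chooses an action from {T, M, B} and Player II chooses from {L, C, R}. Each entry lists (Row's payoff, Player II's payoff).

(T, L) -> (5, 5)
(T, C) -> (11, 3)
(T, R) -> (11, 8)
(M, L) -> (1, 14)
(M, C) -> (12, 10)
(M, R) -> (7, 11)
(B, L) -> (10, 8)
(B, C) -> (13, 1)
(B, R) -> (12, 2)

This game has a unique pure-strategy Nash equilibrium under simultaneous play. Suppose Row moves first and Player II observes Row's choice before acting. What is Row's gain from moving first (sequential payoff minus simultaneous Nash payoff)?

Solve by backward induction (Row leads).
- T: Player II compares 5, 3, 8 and picks R; Row would get 11.
- M: Player II compares 14, 10, 11 and picks L; Row would get 1.
- B: Player II compares 8, 1, 2 and picks L; Row would get 10.
Maximizing over 11, 1, 10, Row chooses T. Subgame-perfect outcome: (T, R) with payoffs (11, 8).
For the simultaneous game, intersect best replies.
Row's best replies: L→B; C→B; R→B.
Player II's best replies: T→R; M→L; B→L.
Only (B, L) has each player best-responding; Nash payoffs (10, 8).
Row's commitment gain: 11 − 10 = 1.

1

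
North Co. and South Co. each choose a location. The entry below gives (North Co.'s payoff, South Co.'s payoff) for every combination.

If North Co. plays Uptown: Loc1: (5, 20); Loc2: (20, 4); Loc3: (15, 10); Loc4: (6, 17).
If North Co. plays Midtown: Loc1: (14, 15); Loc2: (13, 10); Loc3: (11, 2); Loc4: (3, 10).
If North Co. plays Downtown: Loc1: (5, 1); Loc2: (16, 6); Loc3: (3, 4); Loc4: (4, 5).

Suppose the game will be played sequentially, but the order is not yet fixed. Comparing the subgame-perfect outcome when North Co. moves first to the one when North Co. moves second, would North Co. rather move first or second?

first

If North Co. leads: South Co.'s best replies are Uptown→Loc1, Midtown→Loc1, Downtown→Loc2; North Co.'s induced payoffs 5, 14, 16; outcome (Downtown, Loc2), payoffs (16, 6).
If South Co. leads: North Co.'s best replies are Loc1→Midtown, Loc2→Uptown, Loc3→Uptown, Loc4→Uptown; South Co.'s induced payoffs 15, 4, 10, 17; outcome (Uptown, Loc4), payoffs (6, 17).
North Co. gets 16 moving first and 6 moving second, so North Co. prefers to move first.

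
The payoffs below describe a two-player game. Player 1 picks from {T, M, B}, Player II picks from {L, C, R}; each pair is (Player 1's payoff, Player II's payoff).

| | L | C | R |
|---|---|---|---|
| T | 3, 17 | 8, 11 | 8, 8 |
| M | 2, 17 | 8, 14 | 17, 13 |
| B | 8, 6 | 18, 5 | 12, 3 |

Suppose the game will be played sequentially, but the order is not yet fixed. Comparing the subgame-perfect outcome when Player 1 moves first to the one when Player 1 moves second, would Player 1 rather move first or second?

If Player 1 leads: Player II's best replies are T→L, M→L, B→L; Player 1's induced payoffs 3, 2, 8; outcome (B, L), payoffs (8, 6).
If Player II leads: Player 1's best replies are L→B, C→B, R→M; Player II's induced payoffs 6, 5, 13; outcome (M, R), payoffs (17, 13).
Player 1 gets 8 moving first and 17 moving second, so Player 1 prefers to move second.

second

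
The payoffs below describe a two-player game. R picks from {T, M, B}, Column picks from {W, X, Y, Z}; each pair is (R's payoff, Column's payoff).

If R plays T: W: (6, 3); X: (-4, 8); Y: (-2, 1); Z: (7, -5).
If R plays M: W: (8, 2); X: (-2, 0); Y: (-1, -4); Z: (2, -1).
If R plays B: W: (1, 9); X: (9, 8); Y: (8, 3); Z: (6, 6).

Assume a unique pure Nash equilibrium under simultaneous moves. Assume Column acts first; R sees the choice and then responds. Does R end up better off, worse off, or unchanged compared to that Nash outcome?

Solve by backward induction (Column leads).
- W: BR = M, leader payoff 2.
- X: BR = B, leader payoff 8.
- Y: BR = B, leader payoff 3.
- Z: BR = T, leader payoff -5.
Among 2, 8, 3, -5, the best is 8 at X. Subgame-perfect outcome: (B, X) with payoffs (9, 8).
For the simultaneous game, intersect best replies.
R's best replies: W→M; X→B; Y→B; Z→T.
Column's best replies: T→X; M→W; B→W.
The unique mutual best reply is (M, W), giving (8, 2).
R earns 9 sequentially versus 8 at the Nash outcome: better off.

better off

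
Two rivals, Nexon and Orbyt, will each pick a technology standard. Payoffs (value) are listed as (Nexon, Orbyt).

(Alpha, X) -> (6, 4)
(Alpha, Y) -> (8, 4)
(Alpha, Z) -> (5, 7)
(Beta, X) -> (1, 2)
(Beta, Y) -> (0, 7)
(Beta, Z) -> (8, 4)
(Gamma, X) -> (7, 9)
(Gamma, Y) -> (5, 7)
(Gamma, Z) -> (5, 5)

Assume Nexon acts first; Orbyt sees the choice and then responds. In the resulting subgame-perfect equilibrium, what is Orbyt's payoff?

9

Backward induction with Nexon moving first.
- Alpha: BR = Z, leader payoff 5.
- Beta: BR = Y, leader payoff 0.
- Gamma: BR = X, leader payoff 7.
Nexon's induced payoffs are 5, 0, 7, so Nexon commits to Gamma. Subgame-perfect outcome: (Gamma, X) with payoffs (7, 9).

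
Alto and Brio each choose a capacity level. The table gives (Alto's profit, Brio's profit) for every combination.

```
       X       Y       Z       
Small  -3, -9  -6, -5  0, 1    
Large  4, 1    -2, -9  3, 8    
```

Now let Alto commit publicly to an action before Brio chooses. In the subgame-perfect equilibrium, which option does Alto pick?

Large

Brio best-responds to each possible Alto move:
- Small: Brio compares -9, -5, 1 and picks Z; Alto would get 0.
- Large: Brio compares 1, -9, 8 and picks Z; Alto would get 3.
Maximizing over 0, 3, Alto chooses Large. Subgame-perfect outcome: (Large, Z) with payoffs (3, 8).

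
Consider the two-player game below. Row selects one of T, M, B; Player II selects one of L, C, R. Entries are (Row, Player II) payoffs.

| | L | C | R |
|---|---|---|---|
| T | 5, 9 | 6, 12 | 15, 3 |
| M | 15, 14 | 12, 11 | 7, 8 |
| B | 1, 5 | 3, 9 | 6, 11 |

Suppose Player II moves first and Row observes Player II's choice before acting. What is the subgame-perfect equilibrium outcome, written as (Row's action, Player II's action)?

(M, L)

Backward induction with Player II moving first.
- L: Row compares 5, 15, 1 and picks M; Player II would get 14.
- C: Row compares 6, 12, 3 and picks M; Player II would get 11.
- R: Row compares 15, 7, 6 and picks T; Player II would get 3.
Among 14, 11, 3, the best is 14 at L. Subgame-perfect outcome: (M, L) with payoffs (15, 14).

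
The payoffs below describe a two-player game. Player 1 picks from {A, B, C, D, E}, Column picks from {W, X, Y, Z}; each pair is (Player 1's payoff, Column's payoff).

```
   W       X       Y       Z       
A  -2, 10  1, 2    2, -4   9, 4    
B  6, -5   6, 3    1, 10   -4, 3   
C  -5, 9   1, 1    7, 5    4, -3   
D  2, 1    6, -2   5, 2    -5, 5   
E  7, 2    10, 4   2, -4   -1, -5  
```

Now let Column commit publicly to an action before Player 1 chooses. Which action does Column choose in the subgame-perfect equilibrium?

Work backward from Player 1's decision.
- W → Player 1 plays E (best of -2, 6, -5, 2, 7); Column gets 2.
- X → Player 1 plays E (best of 1, 6, 1, 6, 10); Column gets 4.
- Y → Player 1 plays C (best of 2, 1, 7, 5, 2); Column gets 5.
- Z → Player 1 plays A (best of 9, -4, 4, -5, -1); Column gets 4.
Among 2, 4, 5, 4, the best is 5 at Y. Subgame-perfect outcome: (C, Y) with payoffs (7, 5).

Y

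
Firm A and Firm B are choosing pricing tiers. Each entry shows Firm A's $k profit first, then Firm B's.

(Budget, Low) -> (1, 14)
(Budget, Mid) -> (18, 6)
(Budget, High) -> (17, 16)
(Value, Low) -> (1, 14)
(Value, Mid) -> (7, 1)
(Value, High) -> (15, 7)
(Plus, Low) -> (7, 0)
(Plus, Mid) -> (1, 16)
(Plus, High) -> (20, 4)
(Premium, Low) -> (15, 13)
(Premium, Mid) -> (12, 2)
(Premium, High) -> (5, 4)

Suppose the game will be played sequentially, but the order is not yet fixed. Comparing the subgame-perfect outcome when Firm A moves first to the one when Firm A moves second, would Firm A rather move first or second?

If Firm A leads: Firm B's best replies are Budget→High, Value→Low, Plus→Mid, Premium→Low; Firm A's induced payoffs 17, 1, 1, 15; outcome (Budget, High), payoffs (17, 16).
If Firm B leads: Firm A's best replies are Low→Premium, Mid→Budget, High→Plus; Firm B's induced payoffs 13, 6, 4; outcome (Premium, Low), payoffs (15, 13).
Firm A gets 17 moving first and 15 moving second, so Firm A prefers to move first.

first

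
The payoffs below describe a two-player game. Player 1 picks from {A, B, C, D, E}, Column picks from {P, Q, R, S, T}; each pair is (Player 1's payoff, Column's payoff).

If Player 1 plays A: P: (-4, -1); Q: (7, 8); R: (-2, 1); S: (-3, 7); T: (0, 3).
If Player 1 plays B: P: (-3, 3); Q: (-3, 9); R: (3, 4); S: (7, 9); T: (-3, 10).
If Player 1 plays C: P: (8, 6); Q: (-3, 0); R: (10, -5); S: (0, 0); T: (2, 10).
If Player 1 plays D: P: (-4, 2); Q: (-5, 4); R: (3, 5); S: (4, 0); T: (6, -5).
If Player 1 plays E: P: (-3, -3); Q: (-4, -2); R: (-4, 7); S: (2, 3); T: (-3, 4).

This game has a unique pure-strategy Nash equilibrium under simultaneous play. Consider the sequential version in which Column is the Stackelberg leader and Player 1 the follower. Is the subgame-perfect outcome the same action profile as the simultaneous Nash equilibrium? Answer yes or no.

Work backward from Player 1's decision.
- P: Player 1 compares -4, -3, 8, -4, -3 and picks C; Column would get 6.
- Q: Player 1 compares 7, -3, -3, -5, -4 and picks A; Column would get 8.
- R: Player 1 compares -2, 3, 10, 3, -4 and picks C; Column would get -5.
- S: Player 1 compares -3, 7, 0, 4, 2 and picks B; Column would get 9.
- T: Player 1 compares 0, -3, 2, 6, -3 and picks D; Column would get -5.
Maximizing over 6, 8, -5, 9, -5, Column chooses S. Subgame-perfect outcome: (B, S) with payoffs (7, 9).
For the simultaneous game, intersect best replies.
Player 1's best replies: P→C; Q→A; R→C; S→B; T→D.
Column's best replies: A→Q; B→T; C→T; D→R; E→R.
The unique mutual best reply is (A, Q), giving (7, 8).
Sequential outcome (B, S) differs from the Nash profile (A, Q).

no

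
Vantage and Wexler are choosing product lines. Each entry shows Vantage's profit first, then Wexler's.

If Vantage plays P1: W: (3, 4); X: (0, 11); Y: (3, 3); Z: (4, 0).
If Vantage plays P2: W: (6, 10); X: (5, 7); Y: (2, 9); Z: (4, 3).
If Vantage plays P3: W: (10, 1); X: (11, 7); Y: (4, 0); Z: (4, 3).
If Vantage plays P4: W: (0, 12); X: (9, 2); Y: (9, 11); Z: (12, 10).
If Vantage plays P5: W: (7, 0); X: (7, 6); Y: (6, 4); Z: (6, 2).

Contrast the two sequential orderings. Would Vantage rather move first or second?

If Vantage leads: Wexler's best replies are P1→X, P2→W, P3→X, P4→W, P5→X; Vantage's induced payoffs 0, 6, 11, 0, 7; outcome (P3, X), payoffs (11, 7).
If Wexler leads: Vantage's best replies are W→P3, X→P3, Y→P4, Z→P4; Wexler's induced payoffs 1, 7, 11, 10; outcome (P4, Y), payoffs (9, 11).
Vantage gets 11 moving first and 9 moving second, so Vantage prefers to move first.

first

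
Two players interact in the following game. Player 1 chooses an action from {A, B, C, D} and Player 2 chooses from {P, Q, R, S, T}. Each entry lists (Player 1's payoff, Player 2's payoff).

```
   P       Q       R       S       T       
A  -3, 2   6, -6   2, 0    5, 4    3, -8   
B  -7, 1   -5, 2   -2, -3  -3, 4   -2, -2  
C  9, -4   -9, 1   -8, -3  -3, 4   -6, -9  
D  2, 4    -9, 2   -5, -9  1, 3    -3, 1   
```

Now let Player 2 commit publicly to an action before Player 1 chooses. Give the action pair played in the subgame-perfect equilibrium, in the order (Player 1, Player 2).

Solve by backward induction (Player 2 leads).
- P: Player 1 compares -3, -7, 9, 2 and picks C; Player 2 would get -4.
- Q: Player 1 compares 6, -5, -9, -9 and picks A; Player 2 would get -6.
- R: Player 1 compares 2, -2, -8, -5 and picks A; Player 2 would get 0.
- S: Player 1 compares 5, -3, -3, 1 and picks A; Player 2 would get 4.
- T: Player 1 compares 3, -2, -6, -3 and picks A; Player 2 would get -8.
Maximizing over -4, -6, 0, 4, -8, Player 2 chooses S. Subgame-perfect outcome: (A, S) with payoffs (5, 4).

(A, S)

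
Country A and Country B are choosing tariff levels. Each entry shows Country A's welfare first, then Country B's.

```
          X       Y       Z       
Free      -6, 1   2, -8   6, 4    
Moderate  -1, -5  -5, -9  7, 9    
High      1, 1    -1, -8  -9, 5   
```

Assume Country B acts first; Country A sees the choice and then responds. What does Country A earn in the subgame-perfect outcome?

Solve by backward induction (Country B leads).
- X → Country A plays High (best of -6, -1, 1); Country B gets 1.
- Y → Country A plays Free (best of 2, -5, -1); Country B gets -8.
- Z → Country A plays Moderate (best of 6, 7, -9); Country B gets 9.
Among 1, -8, 9, the best is 9 at Z. Subgame-perfect outcome: (Moderate, Z) with payoffs (7, 9).

7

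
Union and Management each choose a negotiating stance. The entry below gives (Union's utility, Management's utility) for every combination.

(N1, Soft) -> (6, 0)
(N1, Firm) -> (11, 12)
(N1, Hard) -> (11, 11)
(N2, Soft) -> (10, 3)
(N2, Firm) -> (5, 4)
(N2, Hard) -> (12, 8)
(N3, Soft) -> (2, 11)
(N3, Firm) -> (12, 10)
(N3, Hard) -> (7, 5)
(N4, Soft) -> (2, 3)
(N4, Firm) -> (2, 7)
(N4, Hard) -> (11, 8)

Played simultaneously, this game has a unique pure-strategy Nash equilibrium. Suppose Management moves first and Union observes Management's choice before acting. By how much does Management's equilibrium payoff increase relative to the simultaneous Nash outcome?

Union best-responds to each possible Management move:
- Soft: Union compares 6, 10, 2, 2 and picks N2; Management would get 3.
- Firm: Union compares 11, 5, 12, 2 and picks N3; Management would get 10.
- Hard: Union compares 11, 12, 7, 11 and picks N2; Management would get 8.
Maximizing over 3, 10, 8, Management chooses Firm. Subgame-perfect outcome: (N3, Firm) with payoffs (12, 10).
Under simultaneous play:
Union's best replies: Soft→N2; Firm→N3; Hard→N2.
Management's best replies: N1→Firm; N2→Hard; N3→Soft; N4→Hard.
The unique mutual best reply is (N2, Hard), giving (12, 8).
Management's commitment gain: 10 − 8 = 2.

2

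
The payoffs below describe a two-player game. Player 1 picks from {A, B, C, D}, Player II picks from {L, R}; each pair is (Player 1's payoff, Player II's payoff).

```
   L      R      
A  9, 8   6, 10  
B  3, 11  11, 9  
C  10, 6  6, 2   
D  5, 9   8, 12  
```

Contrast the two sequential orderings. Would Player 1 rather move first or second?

If Player 1 leads: Player II's best replies are A→R, B→L, C→L, D→R; Player 1's induced payoffs 6, 3, 10, 8; outcome (C, L), payoffs (10, 6).
If Player II leads: Player 1's best replies are L→C, R→B; Player II's induced payoffs 6, 9; outcome (B, R), payoffs (11, 9).
Player 1 gets 10 moving first and 11 moving second, so Player 1 prefers to move second.

second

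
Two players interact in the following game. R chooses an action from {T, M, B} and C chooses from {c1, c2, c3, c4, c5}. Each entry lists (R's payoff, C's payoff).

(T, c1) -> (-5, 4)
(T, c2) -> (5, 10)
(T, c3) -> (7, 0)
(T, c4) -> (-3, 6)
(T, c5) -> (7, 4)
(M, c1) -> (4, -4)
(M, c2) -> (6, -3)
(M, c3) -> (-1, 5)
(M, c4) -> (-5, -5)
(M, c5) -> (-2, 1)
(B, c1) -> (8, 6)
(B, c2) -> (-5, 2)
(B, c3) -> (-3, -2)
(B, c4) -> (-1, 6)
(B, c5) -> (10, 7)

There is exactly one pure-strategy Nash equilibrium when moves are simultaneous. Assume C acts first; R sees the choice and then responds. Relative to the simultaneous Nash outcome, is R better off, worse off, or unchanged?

unchanged

Work backward from R's decision.
- c1 → R plays B (best of -5, 4, 8); C gets 6.
- c2 → R plays M (best of 5, 6, -5); C gets -3.
- c3 → R plays T (best of 7, -1, -3); C gets 0.
- c4 → R plays B (best of -3, -5, -1); C gets 6.
- c5 → R plays B (best of 7, -2, 10); C gets 7.
Maximizing over 6, -3, 0, 6, 7, C chooses c5. Subgame-perfect outcome: (B, c5) with payoffs (10, 7).
Now find the simultaneous Nash equilibrium.
R's best replies: c1→B; c2→M; c3→T; c4→B; c5→B.
C's best replies: T→c2; M→c3; B→c5.
Only (B, c5) has each player best-responding; Nash payoffs (10, 7).
R earns 10 sequentially versus 10 at the Nash outcome: unchanged.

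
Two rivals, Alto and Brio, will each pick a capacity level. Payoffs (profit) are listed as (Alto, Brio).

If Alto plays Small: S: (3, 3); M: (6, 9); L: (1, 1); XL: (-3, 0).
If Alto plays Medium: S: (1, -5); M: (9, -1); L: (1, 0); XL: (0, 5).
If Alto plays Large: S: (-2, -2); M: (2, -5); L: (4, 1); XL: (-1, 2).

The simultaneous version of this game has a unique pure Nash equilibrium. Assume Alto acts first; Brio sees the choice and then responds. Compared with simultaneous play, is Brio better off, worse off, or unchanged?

Brio best-responds to each possible Alto move:
- Small: Brio compares 3, 9, 1, 0 and picks M; Alto would get 6.
- Medium: Brio compares -5, -1, 0, 5 and picks XL; Alto would get 0.
- Large: Brio compares -2, -5, 1, 2 and picks XL; Alto would get -1.
Maximizing over 6, 0, -1, Alto chooses Small. Subgame-perfect outcome: (Small, M) with payoffs (6, 9).
For the simultaneous game, intersect best replies.
Alto's best replies: S→Small; M→Medium; L→Large; XL→Medium.
Brio's best replies: Small→M; Medium→XL; Large→XL.
Only (Medium, XL) has each player best-responding; Nash payoffs (0, 5).
Brio earns 9 sequentially versus 5 at the Nash outcome: better off.

better off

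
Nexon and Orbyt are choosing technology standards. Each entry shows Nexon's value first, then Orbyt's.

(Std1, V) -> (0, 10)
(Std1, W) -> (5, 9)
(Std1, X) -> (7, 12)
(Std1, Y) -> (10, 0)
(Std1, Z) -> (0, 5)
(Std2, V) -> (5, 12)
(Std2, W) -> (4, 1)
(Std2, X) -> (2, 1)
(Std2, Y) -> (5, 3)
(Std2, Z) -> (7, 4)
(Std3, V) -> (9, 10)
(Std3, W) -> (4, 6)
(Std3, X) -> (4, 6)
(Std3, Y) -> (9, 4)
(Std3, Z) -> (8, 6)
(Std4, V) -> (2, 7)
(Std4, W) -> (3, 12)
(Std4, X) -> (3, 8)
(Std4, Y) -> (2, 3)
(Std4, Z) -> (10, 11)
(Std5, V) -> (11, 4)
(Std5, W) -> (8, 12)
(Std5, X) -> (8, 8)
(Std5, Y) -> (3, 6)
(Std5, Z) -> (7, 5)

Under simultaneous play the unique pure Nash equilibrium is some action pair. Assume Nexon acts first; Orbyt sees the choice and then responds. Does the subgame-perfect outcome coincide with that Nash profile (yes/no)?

no

Backward induction with Nexon moving first.
- Std1: Orbyt compares 10, 9, 12, 0, 5 and picks X; Nexon would get 7.
- Std2: Orbyt compares 12, 1, 1, 3, 4 and picks V; Nexon would get 5.
- Std3: Orbyt compares 10, 6, 6, 4, 6 and picks V; Nexon would get 9.
- Std4: Orbyt compares 7, 12, 8, 3, 11 and picks W; Nexon would get 3.
- Std5: Orbyt compares 4, 12, 8, 6, 5 and picks W; Nexon would get 8.
Among 7, 5, 9, 3, 8, the best is 9 at Std3. Subgame-perfect outcome: (Std3, V) with payoffs (9, 10).
Now find the simultaneous Nash equilibrium.
Nexon's best replies: V→Std5; W→Std5; X→Std5; Y→Std1; Z→Std4.
Orbyt's best replies: Std1→X; Std2→V; Std3→V; Std4→W; Std5→W.
Only (Std5, W) has each player best-responding; Nash payoffs (8, 12).
Sequential outcome (Std3, V) differs from the Nash profile (Std5, W).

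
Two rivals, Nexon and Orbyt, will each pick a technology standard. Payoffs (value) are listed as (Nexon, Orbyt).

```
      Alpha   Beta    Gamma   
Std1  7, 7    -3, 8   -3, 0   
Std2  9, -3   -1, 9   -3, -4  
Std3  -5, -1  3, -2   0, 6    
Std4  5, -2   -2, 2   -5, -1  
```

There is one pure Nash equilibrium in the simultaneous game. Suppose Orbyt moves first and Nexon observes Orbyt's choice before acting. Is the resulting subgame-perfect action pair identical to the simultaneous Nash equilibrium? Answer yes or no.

Work backward from Nexon's decision.
- Alpha: BR = Std2, leader payoff -3.
- Beta: BR = Std3, leader payoff -2.
- Gamma: BR = Std3, leader payoff 6.
Among -3, -2, 6, the best is 6 at Gamma. Subgame-perfect outcome: (Std3, Gamma) with payoffs (0, 6).
For the simultaneous game, intersect best replies.
Nexon's best replies: Alpha→Std2; Beta→Std3; Gamma→Std3.
Orbyt's best replies: Std1→Beta; Std2→Beta; Std3→Gamma; Std4→Beta.
Only (Std3, Gamma) has each player best-responding; Nash payoffs (0, 6).
Sequential outcome (Std3, Gamma) coincides with the Nash profile (Std3, Gamma).

yes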